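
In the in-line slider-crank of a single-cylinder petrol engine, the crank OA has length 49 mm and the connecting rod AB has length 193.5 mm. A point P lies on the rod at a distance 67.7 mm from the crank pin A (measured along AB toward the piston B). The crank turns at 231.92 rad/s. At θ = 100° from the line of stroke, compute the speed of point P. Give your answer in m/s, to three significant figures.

11.1

ω = 231.9 rad/s.  Crank-pin speed |V_A| = rω = 11.364 m/s, perpendicular to OA.
Rod angle: sinφ = −(r/L) sinθ ⇒ φ = -14.441°; ω_rod = −rω cosθ/√(L²−r²sin²θ) = +10.531 rad/s.
V_P = V_A + ω_rod × AP, with AP = 0.0677 m along the rod.
Components: V_Px = −rω sinθ − a·ω_rod·sinφ = -11.014 m/s;  V_Py = rω cosθ + a·ω_rod·cosφ = -1.2829 m/s.
|V_P| = √(V_Px² + V_Py²) = 11.088 m/s.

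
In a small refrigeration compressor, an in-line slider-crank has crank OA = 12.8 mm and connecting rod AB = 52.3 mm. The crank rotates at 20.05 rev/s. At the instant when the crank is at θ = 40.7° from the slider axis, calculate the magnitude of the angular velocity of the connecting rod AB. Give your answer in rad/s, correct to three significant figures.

23.7

ω = 126 rad/s (converted from 20.05 rev/s).
The rod makes angle φ with the slider axis where L sinφ = r sinθ; differentiating, L cosφ·φ̇ = r ω cosθ.
L cosφ = √(L² − r² sin²θ) = 0.05163 m.
|ω_rod| = r ω |cosθ| / √(L² − r² sin²θ) = 0.0128·126·0.75813/0.05163 = 23.678 rad/s.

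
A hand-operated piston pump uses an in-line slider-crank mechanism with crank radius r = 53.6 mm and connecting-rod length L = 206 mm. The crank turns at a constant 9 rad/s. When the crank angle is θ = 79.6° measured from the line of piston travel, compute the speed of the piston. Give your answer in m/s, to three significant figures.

0.498

ω = 9 rad/s
For an in-line slider-crank, x = r cosθ + √(L² − r² sin²θ), so v = −rω sinθ·[1 + r cosθ/√(L² − r² sin²θ)].
With r = 0.0536 m, L = 0.206 m, θ = 79.6°: √(L² − r² sin²θ) = 0.19914 m.
v = −0.0536·9·0.98357·[1 + 0.0536·0.18052/0.19914] = -0.49753 m/s.
|v| = 0.49753 m/s.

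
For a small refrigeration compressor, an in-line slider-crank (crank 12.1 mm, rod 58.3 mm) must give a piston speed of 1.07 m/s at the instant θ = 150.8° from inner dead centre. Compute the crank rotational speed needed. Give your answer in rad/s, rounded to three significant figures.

For an in-line slider-crank, |v_piston| = rω|sinθ|·[1 + r cosθ/√(L² − r² sin²θ)].
With r = 0.0121 m, L = 0.0583 m, θ = 150.8°: the bracketed kinematic factor |dx/dθ| = 0.0048281 m.
ω = v/|dx/dθ| = 1.07/0.0048281 = 221.62 rad/s.

222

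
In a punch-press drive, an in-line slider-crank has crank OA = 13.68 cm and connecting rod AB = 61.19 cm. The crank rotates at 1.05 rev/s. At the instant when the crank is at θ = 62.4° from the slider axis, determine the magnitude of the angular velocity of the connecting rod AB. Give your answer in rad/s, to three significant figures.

0.697

ω = 6.597 rad/s (converted from 1.05 rev/s).
The rod makes angle φ with the slider axis where L sinφ = r sinθ; differentiating, L cosφ·φ̇ = r ω cosθ.
L cosφ = √(L² − r² sin²θ) = 0.59977 m.
|ω_rod| = r ω |cosθ| / √(L² − r² sin²θ) = 0.1368·6.597·0.46330/0.59977 = 0.69715 rad/s.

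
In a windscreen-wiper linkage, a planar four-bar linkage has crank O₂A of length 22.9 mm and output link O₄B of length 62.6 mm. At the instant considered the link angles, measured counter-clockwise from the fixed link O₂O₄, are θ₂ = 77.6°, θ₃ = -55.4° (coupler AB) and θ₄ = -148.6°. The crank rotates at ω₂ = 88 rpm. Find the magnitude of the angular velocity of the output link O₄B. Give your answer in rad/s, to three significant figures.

2.47

ω₂ = 9.215 rad/s (from 88 rpm).
Differentiating the loop-closure r₂e^{iθ₂}+r₃e^{iθ₃}=r₁+r₄e^{iθ₄} gives r₂ω₂e^{iθ₂}+r₃ω₃e^{iθ₃}=r₄ω₄e^{iθ₄}.
Eliminating the other unknown: ω₄ = r₂ω₂ sin(θ₂−θ₃) / [r₄ sin(θ₄−θ₃)].
Numerator sine = +0.73135; denominator sine = -0.99844.
Result = 0.0229·9.215·(+0.73135) / (0.0626·(-0.99844)) = -2.4693 rad/s; magnitude 2.4693 rad/s.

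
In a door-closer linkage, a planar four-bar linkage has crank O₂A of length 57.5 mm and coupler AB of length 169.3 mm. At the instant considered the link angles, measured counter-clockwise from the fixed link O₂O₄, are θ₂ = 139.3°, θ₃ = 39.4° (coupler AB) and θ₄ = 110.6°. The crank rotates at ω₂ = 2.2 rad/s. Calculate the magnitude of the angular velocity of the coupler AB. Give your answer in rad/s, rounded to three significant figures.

0.379

ω₂ = 2.2 rad/s
Differentiating the loop-closure r₂e^{iθ₂}+r₃e^{iθ₃}=r₁+r₄e^{iθ₄} gives r₂ω₂e^{iθ₂}+r₃ω₃e^{iθ₃}=r₄ω₄e^{iθ₄}.
Eliminating the other unknown: ω₃ = r₂ω₂ sin(θ₄−θ₂) / [r₃ sin(θ₃−θ₄)].
Numerator sine = -0.48022; denominator sine = -0.94665.
Result = 0.0575·2.2·(-0.48022) / (0.1693·(-0.94665)) = +0.37904 rad/s; magnitude 0.37904 rad/s.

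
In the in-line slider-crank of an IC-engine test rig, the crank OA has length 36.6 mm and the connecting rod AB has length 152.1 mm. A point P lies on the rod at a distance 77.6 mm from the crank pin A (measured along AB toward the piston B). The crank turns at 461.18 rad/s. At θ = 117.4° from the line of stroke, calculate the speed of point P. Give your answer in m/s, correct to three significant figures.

ω = 461.2 rad/s.  Crank-pin speed |V_A| = rω = 16.879 m/s, perpendicular to OA.
Rod angle: sinφ = −(r/L) sinθ ⇒ φ = -12.336°; ω_rod = −rω cosθ/√(L²−r²sin²θ) = +52.277 rad/s.
V_P = V_A + ω_rod × AP, with AP = 0.0776 m along the rod.
Components: V_Px = −rω sinθ − a·ω_rod·sinφ = -14.119 m/s;  V_Py = rω cosθ + a·ω_rod·cosφ = -3.8047 m/s.
|V_P| = √(V_Px² + V_Py²) = 14.623 m/s.

14.6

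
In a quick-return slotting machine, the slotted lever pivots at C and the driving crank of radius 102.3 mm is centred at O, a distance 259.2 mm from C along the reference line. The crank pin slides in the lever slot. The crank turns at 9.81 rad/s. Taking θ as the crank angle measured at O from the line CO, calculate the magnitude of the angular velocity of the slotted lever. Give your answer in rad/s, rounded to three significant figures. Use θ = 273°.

1.45

ω = 9.81 rad/s
Crank pin A relative to C: A = (d + r cosθ, r sinθ); lever angle φ = atan2(r sinθ, d + r cosθ).
Differentiating tanφ: φ̇ = rω(d cosθ + r)/(d² + r² + 2dr cosθ).
d² + r² + 2dr cosθ = |CA|² = 0.0804254 m²;  d cosθ + r = +0.11587 m.
|ω_lever| = |0.1023·9.81·+0.11587| / 0.0804254 = 1.4458 rad/s.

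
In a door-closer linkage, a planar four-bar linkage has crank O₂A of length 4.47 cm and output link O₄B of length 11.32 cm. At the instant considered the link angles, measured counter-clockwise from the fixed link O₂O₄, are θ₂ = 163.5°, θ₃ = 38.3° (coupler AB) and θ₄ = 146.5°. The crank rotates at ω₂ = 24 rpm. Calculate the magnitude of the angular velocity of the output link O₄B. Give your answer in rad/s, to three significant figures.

ω₂ = 2.513 rad/s (from 24 rpm).
Differentiating the loop-closure r₂e^{iθ₂}+r₃e^{iθ₃}=r₁+r₄e^{iθ₄} gives r₂ω₂e^{iθ₂}+r₃ω₃e^{iθ₃}=r₄ω₄e^{iθ₄}.
Eliminating the other unknown: ω₄ = r₂ω₂ sin(θ₂−θ₃) / [r₄ sin(θ₄−θ₃)].
Numerator sine = +0.81714; denominator sine = +0.94997.
Result = 0.0447·2.513·(+0.81714) / (0.1132·(+0.94997)) = +0.85367 rad/s; magnitude 0.85367 rad/s.

0.854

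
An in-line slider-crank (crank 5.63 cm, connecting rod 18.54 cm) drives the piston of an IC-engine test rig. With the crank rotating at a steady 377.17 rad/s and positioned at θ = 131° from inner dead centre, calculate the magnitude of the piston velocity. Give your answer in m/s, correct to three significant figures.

12.7

ω = 377.2 rad/s
For an in-line slider-crank, x = r cosθ + √(L² − r² sin²θ), so v = −rω sinθ·[1 + r cosθ/√(L² − r² sin²θ)].
With r = 0.0563 m, L = 0.1854 m, θ = 131°: √(L² − r² sin²θ) = 0.18047 m.
v = −0.0563·377.2·0.75471·[1 + 0.0563·-0.65606/0.18047] = -12.746 m/s.
|v| = 12.746 m/s.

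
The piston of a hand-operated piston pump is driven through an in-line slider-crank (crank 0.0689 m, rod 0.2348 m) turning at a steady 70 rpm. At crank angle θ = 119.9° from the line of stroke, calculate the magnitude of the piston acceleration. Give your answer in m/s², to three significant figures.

2.39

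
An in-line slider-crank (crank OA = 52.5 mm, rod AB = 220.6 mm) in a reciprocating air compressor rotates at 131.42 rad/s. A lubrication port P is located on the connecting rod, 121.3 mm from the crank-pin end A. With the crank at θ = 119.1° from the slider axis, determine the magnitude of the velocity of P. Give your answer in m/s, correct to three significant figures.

ω = 131.4 rad/s.  Crank-pin speed |V_A| = rω = 6.8995 m/s, perpendicular to OA.
Rod angle: sinφ = −(r/L) sinθ ⇒ φ = -12.002°; ω_rod = −rω cosθ/√(L²−r²sin²θ) = +15.551 rad/s.
V_P = V_A + ω_rod × AP, with AP = 0.1213 m along the rod.
Components: V_Px = −rω sinθ − a·ω_rod·sinφ = -5.6364 m/s;  V_Py = rω cosθ + a·ω_rod·cosφ = -1.5104 m/s.
|V_P| = √(V_Px² + V_Py²) = 5.8353 m/s.

5.84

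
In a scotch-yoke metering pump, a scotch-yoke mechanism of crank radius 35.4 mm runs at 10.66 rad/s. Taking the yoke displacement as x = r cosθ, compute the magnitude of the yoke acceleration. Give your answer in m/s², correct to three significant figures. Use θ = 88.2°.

ω = 10.66 rad/s
x = r cosθ ⇒ ẍ = −rω² cosθ (ω constant).
|a| = rω²|cosθ| = 0.0354·(10.66)²·|cos 88.2°| = 0.12636 m/s².

0.126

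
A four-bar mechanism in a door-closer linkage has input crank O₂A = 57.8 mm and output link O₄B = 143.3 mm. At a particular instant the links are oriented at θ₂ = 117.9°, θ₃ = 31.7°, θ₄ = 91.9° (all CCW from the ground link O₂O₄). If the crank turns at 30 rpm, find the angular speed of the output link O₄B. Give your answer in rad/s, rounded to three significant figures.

1.46

ω₂ = 3.142 rad/s (from 30 rpm).
Differentiating the loop-closure r₂e^{iθ₂}+r₃e^{iθ₃}=r₁+r₄e^{iθ₄} gives r₂ω₂e^{iθ₂}+r₃ω₃e^{iθ₃}=r₄ω₄e^{iθ₄}.
Eliminating the other unknown: ω₄ = r₂ω₂ sin(θ₂−θ₃) / [r₄ sin(θ₄−θ₃)].
Numerator sine = +0.99780; denominator sine = +0.86777.
Result = 0.0578·3.142·(+0.99780) / (0.1433·(+0.86777)) = +1.457 rad/s; magnitude 1.457 rad/s.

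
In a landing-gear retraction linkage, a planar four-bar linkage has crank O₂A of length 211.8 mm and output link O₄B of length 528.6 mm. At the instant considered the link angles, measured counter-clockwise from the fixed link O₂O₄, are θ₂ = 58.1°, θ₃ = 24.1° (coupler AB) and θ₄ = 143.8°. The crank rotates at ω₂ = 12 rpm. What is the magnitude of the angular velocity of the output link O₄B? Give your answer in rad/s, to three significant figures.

0.324

ω₂ = 1.257 rad/s (from 12 rpm).
Differentiating the loop-closure r₂e^{iθ₂}+r₃e^{iθ₃}=r₁+r₄e^{iθ₄} gives r₂ω₂e^{iθ₂}+r₃ω₃e^{iθ₃}=r₄ω₄e^{iθ₄}.
Eliminating the other unknown: ω₄ = r₂ω₂ sin(θ₂−θ₃) / [r₄ sin(θ₄−θ₃)].
Numerator sine = +0.55919; denominator sine = +0.86863.
Result = 0.2118·1.257·(+0.55919) / (0.5286·(+0.86863)) = +0.32414 rad/s; magnitude 0.32414 rad/s.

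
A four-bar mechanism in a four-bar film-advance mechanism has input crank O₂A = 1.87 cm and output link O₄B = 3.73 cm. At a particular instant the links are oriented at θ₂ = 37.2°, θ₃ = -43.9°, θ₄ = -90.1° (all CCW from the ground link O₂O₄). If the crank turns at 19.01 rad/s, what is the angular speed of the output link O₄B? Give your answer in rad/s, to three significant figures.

13.0

ω₂ = 19.01 rad/s
Differentiating the loop-closure r₂e^{iθ₂}+r₃e^{iθ₃}=r₁+r₄e^{iθ₄} gives r₂ω₂e^{iθ₂}+r₃ω₃e^{iθ₃}=r₄ω₄e^{iθ₄}.
Eliminating the other unknown: ω₄ = r₂ω₂ sin(θ₂−θ₃) / [r₄ sin(θ₄−θ₃)].
Numerator sine = +0.98796; denominator sine = -0.72176.
Result = 0.0187·19.01·(+0.98796) / (0.0373·(-0.72176)) = -13.046 rad/s; magnitude 13.046 rad/s.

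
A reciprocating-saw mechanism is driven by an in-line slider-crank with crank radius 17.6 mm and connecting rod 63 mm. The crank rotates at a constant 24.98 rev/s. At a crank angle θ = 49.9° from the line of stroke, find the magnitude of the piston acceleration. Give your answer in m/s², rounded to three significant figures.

ω = 2π·25 = 157 rad/s
x(θ) = r cosθ + √(L² − r² sin²θ); with ω constant, a = ω²·d²x/dθ².
d²x/dθ² = −r cosθ − r²(cos2θ)/√u − r⁴ sin²2θ/(4u^{3/2}),  u = L² − r² sin²θ = 0.00378776 m².
Substituting r = 0.0176 m, L = 0.063 m, θ = 49.9°: d²x/dθ² = -0.01058 m.
a = ω²·d²x/dθ² = (157)²·(-0.01058) = -260.63 m/s²;  |a| = 260.63 m/s².

261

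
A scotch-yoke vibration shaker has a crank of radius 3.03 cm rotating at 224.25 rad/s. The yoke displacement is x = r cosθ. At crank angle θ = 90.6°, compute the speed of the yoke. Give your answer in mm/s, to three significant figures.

6790

ω = 224.2 rad/s
x = r cosθ ⇒ ẋ = −rω sinθ.
|v| = rω|sinθ| = 0.0303·224.2·|sin 90.6°| = 6.7944 m/s = 6794.4 mm/s.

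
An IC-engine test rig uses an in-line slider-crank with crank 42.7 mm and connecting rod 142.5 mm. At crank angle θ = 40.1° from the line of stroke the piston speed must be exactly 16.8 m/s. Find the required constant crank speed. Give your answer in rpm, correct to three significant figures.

4730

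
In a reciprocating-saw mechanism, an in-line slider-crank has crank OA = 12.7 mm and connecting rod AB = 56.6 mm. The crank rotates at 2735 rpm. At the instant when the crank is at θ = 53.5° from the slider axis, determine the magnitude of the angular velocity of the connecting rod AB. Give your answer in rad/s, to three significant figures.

38.9

ω = 286.4 rad/s (converted from 2735 rpm).
The rod makes angle φ with the slider axis where L sinφ = r sinθ; differentiating, L cosφ·φ̇ = r ω cosθ.
L cosφ = √(L² − r² sin²θ) = 0.055672 m.
|ω_rod| = r ω |cosθ| / √(L² − r² sin²θ) = 0.0127·286.4·0.59482/0.055672 = 38.864 rad/s.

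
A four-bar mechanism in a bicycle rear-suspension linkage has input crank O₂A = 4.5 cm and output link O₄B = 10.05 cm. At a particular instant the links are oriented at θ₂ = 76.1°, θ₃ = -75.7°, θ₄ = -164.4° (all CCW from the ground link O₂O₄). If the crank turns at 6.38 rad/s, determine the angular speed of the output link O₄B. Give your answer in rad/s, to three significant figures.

1.35

ω₂ = 6.38 rad/s
Differentiating the loop-closure r₂e^{iθ₂}+r₃e^{iθ₃}=r₁+r₄e^{iθ₄} gives r₂ω₂e^{iθ₂}+r₃ω₃e^{iθ₃}=r₄ω₄e^{iθ₄}.
Eliminating the other unknown: ω₄ = r₂ω₂ sin(θ₂−θ₃) / [r₄ sin(θ₄−θ₃)].
Numerator sine = +0.47255; denominator sine = -0.99974.
Result = 0.045·6.38·(+0.47255) / (0.1005·(-0.99974)) = -1.3503 rad/s; magnitude 1.3503 rad/s.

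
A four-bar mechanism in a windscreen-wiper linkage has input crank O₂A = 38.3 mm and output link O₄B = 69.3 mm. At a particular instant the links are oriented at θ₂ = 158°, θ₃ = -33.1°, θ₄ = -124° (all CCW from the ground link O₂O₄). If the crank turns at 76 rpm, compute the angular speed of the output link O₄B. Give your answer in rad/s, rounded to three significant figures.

0.847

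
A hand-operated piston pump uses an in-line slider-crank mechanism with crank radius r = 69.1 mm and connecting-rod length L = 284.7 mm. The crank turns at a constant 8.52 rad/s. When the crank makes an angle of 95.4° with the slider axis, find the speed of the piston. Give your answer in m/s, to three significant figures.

0.572

ω = 8.52 rad/s
For an in-line slider-crank, x = r cosθ + √(L² − r² sin²θ), so v = −rω sinθ·[1 + r cosθ/√(L² − r² sin²θ)].
With r = 0.0691 m, L = 0.2847 m, θ = 95.4°: √(L² − r² sin²θ) = 0.27626 m.
v = −0.0691·8.52·0.99556·[1 + 0.0691·-0.09411/0.27626] = -0.57232 m/s.
|v| = 0.57232 m/s.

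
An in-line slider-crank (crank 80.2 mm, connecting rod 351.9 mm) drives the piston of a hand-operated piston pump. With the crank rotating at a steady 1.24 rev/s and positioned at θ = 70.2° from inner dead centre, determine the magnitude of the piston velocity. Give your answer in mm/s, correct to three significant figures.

ω = 2π·1.24 = 7.791 rad/s
For an in-line slider-crank, x = r cosθ + √(L² − r² sin²θ), so v = −rω sinθ·[1 + r cosθ/√(L² − r² sin²θ)].
With r = 0.0802 m, L = 0.3519 m, θ = 70.2°: √(L² − r² sin²θ) = 0.34371 m.
v = −0.0802·7.791·0.94088·[1 + 0.0802·0.33874/0.34371] = -0.63438 m/s.
|v| = 0.63438 m/s = 634.38 mm/s.

634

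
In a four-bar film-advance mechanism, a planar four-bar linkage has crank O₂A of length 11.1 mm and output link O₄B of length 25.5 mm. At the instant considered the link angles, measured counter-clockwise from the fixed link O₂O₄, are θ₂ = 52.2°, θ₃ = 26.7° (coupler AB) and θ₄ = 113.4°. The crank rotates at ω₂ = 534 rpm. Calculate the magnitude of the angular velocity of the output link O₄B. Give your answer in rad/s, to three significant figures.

10.5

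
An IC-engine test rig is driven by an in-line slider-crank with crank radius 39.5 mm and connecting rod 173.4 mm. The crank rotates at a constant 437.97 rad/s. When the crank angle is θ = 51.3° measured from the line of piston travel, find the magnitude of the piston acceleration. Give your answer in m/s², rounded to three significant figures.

4380

ω = 438 rad/s
x(θ) = r cosθ + √(L² − r² sin²θ); with ω constant, a = ω²·d²x/dθ².
d²x/dθ² = −r cosθ − r²(cos2θ)/√u − r⁴ sin²2θ/(4u^{3/2}),  u = L² − r² sin²θ = 0.0291173 m².
Substituting r = 0.0395 m, L = 0.1734 m, θ = 51.3°: d²x/dθ² = -0.022819 m.
a = ω²·d²x/dθ² = (438)²·(-0.022819) = -4377.1 m/s²;  |a| = 4377.1 m/s².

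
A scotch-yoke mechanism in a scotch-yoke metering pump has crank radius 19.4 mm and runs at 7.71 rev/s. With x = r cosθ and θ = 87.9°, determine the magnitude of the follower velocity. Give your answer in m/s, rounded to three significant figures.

ω = 48.44 rad/s (from 7.71 rev/s).
x = r cosθ ⇒ ẋ = −rω sinθ.
|v| = rω|sinθ| = 0.0194·48.44·|sin 87.9°| = 0.93917 m/s.

0.939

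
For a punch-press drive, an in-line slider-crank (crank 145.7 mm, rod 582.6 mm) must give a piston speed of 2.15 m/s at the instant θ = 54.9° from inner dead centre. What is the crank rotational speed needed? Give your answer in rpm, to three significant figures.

For an in-line slider-crank, |v_piston| = rω|sinθ|·[1 + r cosθ/√(L² − r² sin²θ)].
With r = 0.1457 m, L = 0.5826 m, θ = 54.9°: the bracketed kinematic factor |dx/dθ| = 0.13672 m.
ω = v/|dx/dθ| = 2.15/0.13672 = 15.726 rad/s.
N = 60ω/(2π) = 150.17 rpm.

150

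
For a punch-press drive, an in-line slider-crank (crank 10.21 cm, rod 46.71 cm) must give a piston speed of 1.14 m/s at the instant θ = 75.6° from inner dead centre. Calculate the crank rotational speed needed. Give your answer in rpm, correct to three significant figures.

104

For an in-line slider-crank, |v_piston| = rω|sinθ|·[1 + r cosθ/√(L² − r² sin²θ)].
With r = 0.1021 m, L = 0.4671 m, θ = 75.6°: the bracketed kinematic factor |dx/dθ| = 0.10439 m.
ω = v/|dx/dθ| = 1.14/0.10439 = 10.92 rad/s.
N = 60ω/(2π) = 104.28 rpm.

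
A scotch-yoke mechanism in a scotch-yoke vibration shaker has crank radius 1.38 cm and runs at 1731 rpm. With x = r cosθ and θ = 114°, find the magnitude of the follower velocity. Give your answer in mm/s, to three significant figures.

2290

ω = 181.3 rad/s (from 1731 rpm).
x = r cosθ ⇒ ẋ = −rω sinθ.
|v| = rω|sinθ| = 0.0138·181.3·|sin 114°| = 2.2853 m/s = 2285.3 mm/s.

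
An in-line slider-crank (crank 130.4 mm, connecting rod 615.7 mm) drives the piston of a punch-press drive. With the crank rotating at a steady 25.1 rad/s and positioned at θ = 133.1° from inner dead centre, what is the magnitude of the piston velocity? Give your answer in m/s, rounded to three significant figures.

ω = 25.1 rad/s
For an in-line slider-crank, x = r cosθ + √(L² − r² sin²θ), so v = −rω sinθ·[1 + r cosθ/√(L² − r² sin²θ)].
With r = 0.1304 m, L = 0.6157 m, θ = 133.1°: √(L² − r² sin²θ) = 0.60829 m.
v = −0.1304·25.1·0.73016·[1 + 0.1304·-0.68327/0.60829] = -2.0398 m/s.
|v| = 2.0398 m/s.

2.04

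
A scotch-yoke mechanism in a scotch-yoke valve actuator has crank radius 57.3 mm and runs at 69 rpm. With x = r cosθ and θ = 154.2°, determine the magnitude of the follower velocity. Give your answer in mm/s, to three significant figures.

180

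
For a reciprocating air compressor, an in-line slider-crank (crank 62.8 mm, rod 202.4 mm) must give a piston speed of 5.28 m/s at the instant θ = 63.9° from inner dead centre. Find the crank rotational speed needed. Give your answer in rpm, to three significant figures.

783

For an in-line slider-crank, |v_piston| = rω|sinθ|·[1 + r cosθ/√(L² − r² sin²θ)].
With r = 0.0628 m, L = 0.2024 m, θ = 63.9°: the bracketed kinematic factor |dx/dθ| = 0.064412 m.
ω = v/|dx/dθ| = 5.28/0.064412 = 81.973 rad/s.
N = 60ω/(2π) = 782.78 rpm.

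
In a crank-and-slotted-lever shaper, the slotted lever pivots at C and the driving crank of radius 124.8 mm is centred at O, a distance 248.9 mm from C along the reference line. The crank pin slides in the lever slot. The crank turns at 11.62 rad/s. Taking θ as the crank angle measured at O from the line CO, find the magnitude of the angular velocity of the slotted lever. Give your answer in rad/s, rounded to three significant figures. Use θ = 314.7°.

3.59

ω = 11.62 rad/s
Crank pin A relative to C: A = (d + r cosθ, r sinθ); lever angle φ = atan2(r sinθ, d + r cosθ).
Differentiating tanφ: φ̇ = rω(d cosθ + r)/(d² + r² + 2dr cosθ).
d² + r² + 2dr cosθ = |CA|² = 0.121225 m²;  d cosθ + r = +0.29987 m.
|ω_lever| = |0.1248·11.62·+0.29987| / 0.121225 = 3.5873 rad/s.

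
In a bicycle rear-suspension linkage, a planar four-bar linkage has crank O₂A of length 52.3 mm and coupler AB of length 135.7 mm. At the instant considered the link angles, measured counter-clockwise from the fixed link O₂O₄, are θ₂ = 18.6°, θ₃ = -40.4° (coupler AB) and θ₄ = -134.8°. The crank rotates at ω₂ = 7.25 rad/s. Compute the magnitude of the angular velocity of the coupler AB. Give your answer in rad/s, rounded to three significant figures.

ω₂ = 7.25 rad/s
Differentiating the loop-closure r₂e^{iθ₂}+r₃e^{iθ₃}=r₁+r₄e^{iθ₄} gives r₂ω₂e^{iθ₂}+r₃ω₃e^{iθ₃}=r₄ω₄e^{iθ₄}.
Eliminating the other unknown: ω₃ = r₂ω₂ sin(θ₄−θ₂) / [r₃ sin(θ₃−θ₄)].
Numerator sine = -0.44776; denominator sine = +0.99705.
Result = 0.0523·7.25·(-0.44776) / (0.1357·(+0.99705)) = -1.2548 rad/s; magnitude 1.2548 rad/s.

1.25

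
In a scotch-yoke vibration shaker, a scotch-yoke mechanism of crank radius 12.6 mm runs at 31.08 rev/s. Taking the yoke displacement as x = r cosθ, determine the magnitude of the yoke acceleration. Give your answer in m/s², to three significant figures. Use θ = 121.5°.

251

ω = 195.3 rad/s (from 31.08 rev/s).
x = r cosθ ⇒ ẍ = −rω² cosθ (ω constant).
|a| = rω²|cosθ| = 0.0126·(195.3)²·|cos 121.5°| = 251.06 m/s².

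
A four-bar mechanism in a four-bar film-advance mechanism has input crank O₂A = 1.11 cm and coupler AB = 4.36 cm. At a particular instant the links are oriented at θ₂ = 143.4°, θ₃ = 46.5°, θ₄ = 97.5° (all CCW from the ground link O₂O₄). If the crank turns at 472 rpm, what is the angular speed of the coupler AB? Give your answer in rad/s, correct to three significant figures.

11.6

ω₂ = 49.43 rad/s (from 472 rpm).
Differentiating the loop-closure r₂e^{iθ₂}+r₃e^{iθ₃}=r₁+r₄e^{iθ₄} gives r₂ω₂e^{iθ₂}+r₃ω₃e^{iθ₃}=r₄ω₄e^{iθ₄}.
Eliminating the other unknown: ω₃ = r₂ω₂ sin(θ₄−θ₂) / [r₃ sin(θ₃−θ₄)].
Numerator sine = -0.71813; denominator sine = -0.77715.
Result = 0.0111·49.43·(-0.71813) / (0.0436·(-0.77715)) = +11.628 rad/s; magnitude 11.628 rad/s.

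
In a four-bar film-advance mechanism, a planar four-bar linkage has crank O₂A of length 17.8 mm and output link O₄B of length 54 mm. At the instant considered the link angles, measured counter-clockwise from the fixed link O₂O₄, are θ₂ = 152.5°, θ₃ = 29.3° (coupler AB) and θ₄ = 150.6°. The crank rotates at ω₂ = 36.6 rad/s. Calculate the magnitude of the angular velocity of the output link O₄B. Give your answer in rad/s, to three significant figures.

11.8

ω₂ = 36.6 rad/s
Differentiating the loop-closure r₂e^{iθ₂}+r₃e^{iθ₃}=r₁+r₄e^{iθ₄} gives r₂ω₂e^{iθ₂}+r₃ω₃e^{iθ₃}=r₄ω₄e^{iθ₄}.
Eliminating the other unknown: ω₄ = r₂ω₂ sin(θ₂−θ₃) / [r₄ sin(θ₄−θ₃)].
Numerator sine = +0.83676; denominator sine = +0.85446.
Result = 0.0178·36.6·(+0.83676) / (0.054·(+0.85446)) = +11.815 rad/s; magnitude 11.815 rad/s.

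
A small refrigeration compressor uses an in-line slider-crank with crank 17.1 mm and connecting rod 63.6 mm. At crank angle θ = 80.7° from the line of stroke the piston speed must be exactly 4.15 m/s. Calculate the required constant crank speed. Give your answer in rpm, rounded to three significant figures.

2250

For an in-line slider-crank, |v_piston| = rω|sinθ|·[1 + r cosθ/√(L² − r² sin²θ)].
With r = 0.0171 m, L = 0.0636 m, θ = 80.7°: the bracketed kinematic factor |dx/dθ| = 0.017636 m.
ω = v/|dx/dθ| = 4.15/0.017636 = 235.32 rad/s.
N = 60ω/(2π) = 2247.1 rpm.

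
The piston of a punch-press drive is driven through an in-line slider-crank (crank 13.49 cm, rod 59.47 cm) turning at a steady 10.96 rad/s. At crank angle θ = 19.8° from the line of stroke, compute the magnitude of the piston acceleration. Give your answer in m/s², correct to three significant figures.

18.1

ω = 10.96 rad/s
x(θ) = r cosθ + √(L² − r² sin²θ); with ω constant, a = ω²·d²x/dθ².
d²x/dθ² = −r cosθ − r²(cos2θ)/√u − r⁴ sin²2θ/(4u^{3/2}),  u = L² − r² sin²θ = 0.35158 m².
Substituting r = 0.1349 m, L = 0.5947 m, θ = 19.8°: d²x/dθ² = -0.15073 m.
a = ω²·d²x/dθ² = (10.96)²·(-0.15073) = -18.106 m/s²;  |a| = 18.106 m/s².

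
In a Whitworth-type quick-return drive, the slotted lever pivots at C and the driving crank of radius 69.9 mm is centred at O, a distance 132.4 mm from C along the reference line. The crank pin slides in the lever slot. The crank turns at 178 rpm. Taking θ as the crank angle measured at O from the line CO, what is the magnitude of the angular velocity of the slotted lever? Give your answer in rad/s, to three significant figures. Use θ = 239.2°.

0.212

ω = 18.64 rad/s (from 178 rpm).
Crank pin A relative to C: A = (d + r cosθ, r sinθ); lever angle φ = atan2(r sinθ, d + r cosθ).
Differentiating tanφ: φ̇ = rω(d cosθ + r)/(d² + r² + 2dr cosθ).
d² + r² + 2dr cosθ = |CA|² = 0.0129381 m²;  d cosθ + r = +0.0021055 m.
|ω_lever| = |0.0699·18.64·+0.0021055| / 0.0129381 = 0.21204 rad/s.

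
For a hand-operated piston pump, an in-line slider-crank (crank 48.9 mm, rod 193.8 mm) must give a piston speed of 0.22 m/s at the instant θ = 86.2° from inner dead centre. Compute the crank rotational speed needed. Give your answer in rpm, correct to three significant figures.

For an in-line slider-crank, |v_piston| = rω|sinθ|·[1 + r cosθ/√(L² − r² sin²θ)].
With r = 0.0489 m, L = 0.1938 m, θ = 86.2°: the bracketed kinematic factor |dx/dθ| = 0.049636 m.
ω = v/|dx/dθ| = 0.22/0.049636 = 4.4323 rad/s.
N = 60ω/(2π) = 42.325 rpm.

42.3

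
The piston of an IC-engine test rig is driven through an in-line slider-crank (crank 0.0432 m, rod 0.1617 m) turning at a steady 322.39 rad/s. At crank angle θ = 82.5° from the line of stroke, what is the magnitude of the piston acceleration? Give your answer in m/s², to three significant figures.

ω = 322.4 rad/s
x(θ) = r cosθ + √(L² − r² sin²θ); with ω constant, a = ω²·d²x/dθ².
d²x/dθ² = −r cosθ − r²(cos2θ)/√u − r⁴ sin²2θ/(4u^{3/2}),  u = L² − r² sin²θ = 0.0243124 m².
Substituting r = 0.0432 m, L = 0.1617 m, θ = 82.5°: d²x/dθ² = +0.0059069 m.
a = ω²·d²x/dθ² = (322.4)²·(+0.0059069) = +613.94 m/s²;  |a| = 613.94 m/s².

614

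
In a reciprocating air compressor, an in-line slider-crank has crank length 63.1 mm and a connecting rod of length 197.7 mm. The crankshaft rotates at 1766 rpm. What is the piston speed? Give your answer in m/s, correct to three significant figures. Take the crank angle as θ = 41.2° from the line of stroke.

ω = 2π·1766/60 = 184.9 rad/s
For an in-line slider-crank, x = r cosθ + √(L² − r² sin²θ), so v = −rω sinθ·[1 + r cosθ/√(L² − r² sin²θ)].
With r = 0.0631 m, L = 0.1977 m, θ = 41.2°: √(L² − r² sin²θ) = 0.19328 m.
v = −0.0631·184.9·0.65869·[1 + 0.0631·0.75241/0.19328] = -9.5746 m/s.
|v| = 9.5746 m/s.

9.57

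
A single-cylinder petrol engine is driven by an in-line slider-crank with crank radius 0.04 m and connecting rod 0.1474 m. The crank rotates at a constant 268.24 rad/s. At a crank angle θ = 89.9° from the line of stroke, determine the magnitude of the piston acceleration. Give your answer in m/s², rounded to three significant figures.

ω = 268.2 rad/s
x(θ) = r cosθ + √(L² − r² sin²θ); with ω constant, a = ω²·d²x/dθ².
d²x/dθ² = −r cosθ − r²(cos2θ)/√u − r⁴ sin²2θ/(4u^{3/2}),  u = L² − r² sin²θ = 0.0201268 m².
Substituting r = 0.04 m, L = 0.1474 m, θ = 89.9°: d²x/dθ² = +0.011208 m.
a = ω²·d²x/dθ² = (268.2)²·(+0.011208) = +806.46 m/s²;  |a| = 806.46 m/s².

806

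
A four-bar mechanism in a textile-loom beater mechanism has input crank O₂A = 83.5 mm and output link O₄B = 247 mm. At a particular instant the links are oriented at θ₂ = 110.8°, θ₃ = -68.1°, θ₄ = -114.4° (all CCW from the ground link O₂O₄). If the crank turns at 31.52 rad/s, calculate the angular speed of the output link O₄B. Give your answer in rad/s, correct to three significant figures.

ω₂ = 31.52 rad/s
Differentiating the loop-closure r₂e^{iθ₂}+r₃e^{iθ₃}=r₁+r₄e^{iθ₄} gives r₂ω₂e^{iθ₂}+r₃ω₃e^{iθ₃}=r₄ω₄e^{iθ₄}.
Eliminating the other unknown: ω₄ = r₂ω₂ sin(θ₂−θ₃) / [r₄ sin(θ₄−θ₃)].
Numerator sine = +0.01920; denominator sine = -0.72297.
Result = 0.0835·31.52·(+0.01920) / (0.247·(-0.72297)) = -0.28294 rad/s; magnitude 0.28294 rad/s.

0.283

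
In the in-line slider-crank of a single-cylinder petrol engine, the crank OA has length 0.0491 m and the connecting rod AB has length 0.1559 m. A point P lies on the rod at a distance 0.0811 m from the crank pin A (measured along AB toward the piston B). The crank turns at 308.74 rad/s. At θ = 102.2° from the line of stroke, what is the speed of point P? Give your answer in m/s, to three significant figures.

14.4

ω = 308.7 rad/s.  Crank-pin speed |V_A| = rω = 15.159 m/s, perpendicular to OA.
Rod angle: sinφ = −(r/L) sinθ ⇒ φ = -17.929°; ω_rod = −rω cosθ/√(L²−r²sin²θ) = +21.597 rad/s.
V_P = V_A + ω_rod × AP, with AP = 0.0811 m along the rod.
Components: V_Px = −rω sinθ − a·ω_rod·sinφ = -14.278 m/s;  V_Py = rω cosθ + a·ω_rod·cosφ = -1.537 m/s.
|V_P| = √(V_Px² + V_Py²) = 14.36 m/s.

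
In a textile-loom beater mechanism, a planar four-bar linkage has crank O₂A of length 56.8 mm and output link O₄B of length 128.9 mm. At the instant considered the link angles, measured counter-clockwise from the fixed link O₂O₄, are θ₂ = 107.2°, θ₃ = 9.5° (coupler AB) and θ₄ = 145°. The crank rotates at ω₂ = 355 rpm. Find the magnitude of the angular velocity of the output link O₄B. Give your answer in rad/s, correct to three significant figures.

ω₂ = 37.18 rad/s (from 355 rpm).
Differentiating the loop-closure r₂e^{iθ₂}+r₃e^{iθ₃}=r₁+r₄e^{iθ₄} gives r₂ω₂e^{iθ₂}+r₃ω₃e^{iθ₃}=r₄ω₄e^{iθ₄}.
Eliminating the other unknown: ω₄ = r₂ω₂ sin(θ₂−θ₃) / [r₄ sin(θ₄−θ₃)].
Numerator sine = +0.99098; denominator sine = +0.70091.
Result = 0.0568·37.18·(+0.99098) / (0.1289·(+0.70091)) = +23.161 rad/s; magnitude 23.161 rad/s.

23.2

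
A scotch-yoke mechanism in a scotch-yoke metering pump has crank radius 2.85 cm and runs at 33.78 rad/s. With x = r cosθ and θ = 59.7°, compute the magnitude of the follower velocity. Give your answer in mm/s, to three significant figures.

831

ω = 33.78 rad/s
x = r cosθ ⇒ ẋ = −rω sinθ.
|v| = rω|sinθ| = 0.0285·33.78·|sin 59.7°| = 0.83122 m/s = 831.22 mm/s.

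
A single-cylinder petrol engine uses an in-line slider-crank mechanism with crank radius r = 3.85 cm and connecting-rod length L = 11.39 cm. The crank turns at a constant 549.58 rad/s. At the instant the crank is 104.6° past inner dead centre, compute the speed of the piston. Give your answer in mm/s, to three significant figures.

18600

ω = 549.6 rad/s
For an in-line slider-crank, x = r cosθ + √(L² − r² sin²θ), so v = −rω sinθ·[1 + r cosθ/√(L² − r² sin²θ)].
With r = 0.0385 m, L = 0.1139 m, θ = 104.6°: √(L² − r² sin²θ) = 0.10763 m.
v = −0.0385·549.6·0.96771·[1 + 0.0385·-0.25207/0.10763] = -18.629 m/s.
|v| = 18.629 m/s = 18629 mm/s.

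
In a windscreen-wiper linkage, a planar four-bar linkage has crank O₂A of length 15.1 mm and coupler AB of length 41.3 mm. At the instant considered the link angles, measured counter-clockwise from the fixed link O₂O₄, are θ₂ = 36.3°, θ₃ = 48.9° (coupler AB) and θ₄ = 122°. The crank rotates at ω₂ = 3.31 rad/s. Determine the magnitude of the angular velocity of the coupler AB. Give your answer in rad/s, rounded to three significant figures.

ω₂ = 3.31 rad/s
Differentiating the loop-closure r₂e^{iθ₂}+r₃e^{iθ₃}=r₁+r₄e^{iθ₄} gives r₂ω₂e^{iθ₂}+r₃ω₃e^{iθ₃}=r₄ω₄e^{iθ₄}.
Eliminating the other unknown: ω₃ = r₂ω₂ sin(θ₄−θ₂) / [r₃ sin(θ₃−θ₄)].
Numerator sine = +0.99719; denominator sine = -0.95681.
Result = 0.0151·3.31·(+0.99719) / (0.0413·(-0.95681)) = -1.2613 rad/s; magnitude 1.2613 rad/s.

1.26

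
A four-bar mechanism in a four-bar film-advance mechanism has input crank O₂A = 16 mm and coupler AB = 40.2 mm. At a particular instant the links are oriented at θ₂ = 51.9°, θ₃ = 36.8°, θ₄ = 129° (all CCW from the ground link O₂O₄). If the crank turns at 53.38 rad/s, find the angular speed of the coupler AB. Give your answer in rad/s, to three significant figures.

20.7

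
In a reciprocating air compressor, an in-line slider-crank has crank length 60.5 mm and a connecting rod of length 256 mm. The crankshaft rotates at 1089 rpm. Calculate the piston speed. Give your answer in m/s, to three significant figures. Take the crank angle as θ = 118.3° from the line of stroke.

5.38

ω = 2π·1089/60 = 114 rad/s
For an in-line slider-crank, x = r cosθ + √(L² − r² sin²θ), so v = −rω sinθ·[1 + r cosθ/√(L² − r² sin²θ)].
With r = 0.0605 m, L = 0.256 m, θ = 118.3°: √(L² − r² sin²θ) = 0.2504 m.
v = −0.0605·114·0.88048·[1 + 0.0605·-0.47409/0.2504] = -5.3789 m/s.
|v| = 5.3789 m/s.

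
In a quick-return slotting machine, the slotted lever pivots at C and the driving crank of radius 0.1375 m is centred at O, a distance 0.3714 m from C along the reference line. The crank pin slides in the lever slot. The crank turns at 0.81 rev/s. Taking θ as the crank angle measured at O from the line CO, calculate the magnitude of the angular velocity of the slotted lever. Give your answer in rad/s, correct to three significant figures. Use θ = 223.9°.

ω = 5.089 rad/s (from 0.81 rev/s).
Crank pin A relative to C: A = (d + r cosθ, r sinθ); lever angle φ = atan2(r sinθ, d + r cosθ).
Differentiating tanφ: φ̇ = rω(d cosθ + r)/(d² + r² + 2dr cosθ).
d² + r² + 2dr cosθ = |CA|² = 0.0832507 m²;  d cosθ + r = -0.13011 m.
|ω_lever| = |0.1375·5.089·-0.13011| / 0.0832507 = 1.0937 rad/s.

1.09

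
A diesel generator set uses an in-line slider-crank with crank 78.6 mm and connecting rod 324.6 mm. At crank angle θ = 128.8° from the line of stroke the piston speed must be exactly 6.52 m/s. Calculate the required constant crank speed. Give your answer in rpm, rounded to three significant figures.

For an in-line slider-crank, |v_piston| = rω|sinθ|·[1 + r cosθ/√(L² − r² sin²θ)].
With r = 0.0786 m, L = 0.3246 m, θ = 128.8°: the bracketed kinematic factor |dx/dθ| = 0.051792 m.
ω = v/|dx/dθ| = 6.52/0.051792 = 125.89 rad/s.
N = 60ω/(2π) = 1202.2 rpm.

1200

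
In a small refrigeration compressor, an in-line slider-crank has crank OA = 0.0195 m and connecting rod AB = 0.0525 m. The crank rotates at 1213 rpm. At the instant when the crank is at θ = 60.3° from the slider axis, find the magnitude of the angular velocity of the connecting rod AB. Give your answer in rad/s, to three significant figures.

ω = 127 rad/s (converted from 1213 rpm).
The rod makes angle φ with the slider axis where L sinφ = r sinθ; differentiating, L cosφ·φ̇ = r ω cosθ.
L cosφ = √(L² − r² sin²θ) = 0.049692 m.
|ω_rod| = r ω |cosθ| / √(L² − r² sin²θ) = 0.0195·127·0.49546/0.049692 = 24.697 rad/s.

24.7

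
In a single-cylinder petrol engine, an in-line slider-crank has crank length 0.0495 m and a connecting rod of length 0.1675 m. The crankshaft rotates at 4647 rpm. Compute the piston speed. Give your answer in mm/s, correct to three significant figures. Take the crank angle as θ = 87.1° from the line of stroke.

ω = 2π·4647/60 = 486.6 rad/s
For an in-line slider-crank, x = r cosθ + √(L² − r² sin²θ), so v = −rω sinθ·[1 + r cosθ/√(L² − r² sin²θ)].
With r = 0.0495 m, L = 0.1675 m, θ = 87.1°: √(L² − r² sin²θ) = 0.16004 m.
v = −0.0495·486.6·0.99872·[1 + 0.0495·0.05059/0.16004] = -24.434 m/s.
|v| = 24.434 m/s = 24434 mm/s.

24400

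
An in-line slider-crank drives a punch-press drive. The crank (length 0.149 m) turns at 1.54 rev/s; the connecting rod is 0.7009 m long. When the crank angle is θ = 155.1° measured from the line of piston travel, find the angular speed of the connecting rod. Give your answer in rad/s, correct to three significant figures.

1.87

ω = 9.676 rad/s (converted from 1.54 rev/s).
The rod makes angle φ with the slider axis where L sinφ = r sinθ; differentiating, L cosφ·φ̇ = r ω cosθ.
L cosφ = √(L² − r² sin²θ) = 0.69809 m.
|ω_rod| = r ω |cosθ| / √(L² − r² sin²θ) = 0.149·9.676·0.90704/0.69809 = 1.8733 rad/s.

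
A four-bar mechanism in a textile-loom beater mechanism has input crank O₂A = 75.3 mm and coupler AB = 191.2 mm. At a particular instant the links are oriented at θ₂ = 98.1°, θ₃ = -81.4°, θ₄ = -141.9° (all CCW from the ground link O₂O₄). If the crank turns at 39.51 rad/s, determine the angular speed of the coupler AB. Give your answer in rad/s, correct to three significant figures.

15.5

ω₂ = 39.51 rad/s
Differentiating the loop-closure r₂e^{iθ₂}+r₃e^{iθ₃}=r₁+r₄e^{iθ₄} gives r₂ω₂e^{iθ₂}+r₃ω₃e^{iθ₃}=r₄ω₄e^{iθ₄}.
Eliminating the other unknown: ω₃ = r₂ω₂ sin(θ₄−θ₂) / [r₃ sin(θ₃−θ₄)].
Numerator sine = +0.86603; denominator sine = +0.87036.
Result = 0.0753·39.51·(+0.86603) / (0.1912·(+0.87036)) = +15.483 rad/s; magnitude 15.483 rad/s.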